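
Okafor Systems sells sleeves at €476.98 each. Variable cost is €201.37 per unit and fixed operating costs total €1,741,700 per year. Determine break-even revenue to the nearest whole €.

€3,014,245

CM per unit = €476.98 − €201.37 = €275.61; CM ratio = €275.61 / €476.98 = 0.5778.
Break-even revenue = fixed costs × price ÷ CM = €1,741,700 × €476.98 ÷ €275.61 = €3,014,245.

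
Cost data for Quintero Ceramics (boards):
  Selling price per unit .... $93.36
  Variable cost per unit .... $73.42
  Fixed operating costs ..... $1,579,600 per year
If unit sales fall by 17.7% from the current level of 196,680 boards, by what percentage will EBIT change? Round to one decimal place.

At 196,680 units, contribution = 196,680 × $19.94 = $3,921,799.20.
Operating income = contribution − fixed costs = $3,921,799.20 − $1,579,600 = $2,342,199.20.
So DOL = total CM / EBIT = $3,921,799.20 / $2,342,199.20 = 1.6744.
%ΔEBIT = DOL × %ΔSales = 1.6744 × -17.7% = -29.6%.

-29.6%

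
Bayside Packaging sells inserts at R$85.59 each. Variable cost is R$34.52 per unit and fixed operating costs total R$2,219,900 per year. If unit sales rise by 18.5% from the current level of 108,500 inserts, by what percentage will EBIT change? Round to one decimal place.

+30.9%

At 108,500 units, contribution = 108,500 × R$51.07 = R$5,541,095.00.
EBIT = R$5,541,095.00 − R$2,219,900 = R$3,321,195.00.
Degree of operating leverage = R$5,541,095.00 / R$3,321,195.00 = 1.6684.
%ΔEBIT = DOL × %ΔSales = 1.6684 × +18.5% = +30.9%.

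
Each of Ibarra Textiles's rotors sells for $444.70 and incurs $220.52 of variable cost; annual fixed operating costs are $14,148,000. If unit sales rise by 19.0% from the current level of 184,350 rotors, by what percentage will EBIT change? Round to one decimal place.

Contribution at this volume is 184,350 × $224.18 = $41,327,583.00.
Operating income = contribution − fixed costs = $41,327,583.00 − $14,148,000 = $27,179,583.00.
Degree of operating leverage = $41,327,583.00 / $27,179,583.00 = 1.5205.
%ΔEBIT = DOL × %ΔSales = 1.5205 × +19.0% = +28.9%.

+28.9%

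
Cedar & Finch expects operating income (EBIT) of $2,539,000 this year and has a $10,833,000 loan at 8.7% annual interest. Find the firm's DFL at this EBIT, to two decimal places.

1.59

Interest = $942,471.00.
Degree of financial leverage = EBIT / (EBIT − interest) = $2,539,000 / $1,596,529.00 = 1.5903.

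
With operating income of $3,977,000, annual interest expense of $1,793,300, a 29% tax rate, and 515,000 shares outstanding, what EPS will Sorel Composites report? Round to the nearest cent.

$3.01

Interest = $1,793,300.00, so EBT = $3,977,000 − $1,793,300.00 = $2,183,700.00.
After tax at 29%: net income = $2,183,700.00 × 0.71 = $1,550,427.00.
Per share: $1,550,427.00 / 515,000 shares = $3.01.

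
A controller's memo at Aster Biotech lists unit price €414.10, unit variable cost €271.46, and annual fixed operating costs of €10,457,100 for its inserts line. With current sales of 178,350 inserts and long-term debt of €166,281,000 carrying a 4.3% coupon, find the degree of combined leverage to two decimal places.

3.25

Contribution at this volume is 178,350 × €142.64 = €25,439,844.00.
Operating income = contribution − fixed costs = €25,439,844.00 − €10,457,100 = €14,982,744.00. Interest = €7,150,083.00.
DOL = €25,439,844.00 ÷ €14,982,744.00 = 1.6979; DFL = €14,982,744.00 ÷ €7,832,661.00 = 1.9129.
DCL = DOL × DFL = 1.6979 × 1.9129 = 3.2479.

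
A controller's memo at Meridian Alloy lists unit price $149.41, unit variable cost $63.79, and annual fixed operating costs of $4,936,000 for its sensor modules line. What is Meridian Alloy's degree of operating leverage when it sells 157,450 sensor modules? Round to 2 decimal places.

1.58

Total contribution margin = 157,450 × $85.62 = $13,480,869.00.
Subtracting fixed costs: EBIT = $13,480,869.00 − $4,936,000 = $8,544,869.00.
Degree of operating leverage = $13,480,869.00 / $8,544,869.00 = 1.5777.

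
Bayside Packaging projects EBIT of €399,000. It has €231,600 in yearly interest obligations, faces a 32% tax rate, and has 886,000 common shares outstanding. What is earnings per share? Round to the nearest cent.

€0.13

Interest = €231,600.00, so EBT = €399,000 − €231,600.00 = €167,400.00.
After tax at 32%: net income = €167,400.00 × 0.68 = €113,832.00.
Per share: €113,832.00 / 886,000 shares = €0.13.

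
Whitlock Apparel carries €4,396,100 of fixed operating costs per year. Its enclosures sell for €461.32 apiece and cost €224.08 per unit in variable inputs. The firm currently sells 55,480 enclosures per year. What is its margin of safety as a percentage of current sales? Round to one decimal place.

Each unit contributes €461.32 − €224.08 = €237.24. Break-even units = €4,396,100 ÷ €237.24 = 18,530.18; break-even revenue = 18,530.18 × €461.32 = €8,548,342.83.
Current sales = 55,480 × €461.32 = €25,594,033.60.
Margin of safety = (€25,594,033.60 − €8,548,342.83) ÷ €25,594,033.60 = 66.6%.

66.6%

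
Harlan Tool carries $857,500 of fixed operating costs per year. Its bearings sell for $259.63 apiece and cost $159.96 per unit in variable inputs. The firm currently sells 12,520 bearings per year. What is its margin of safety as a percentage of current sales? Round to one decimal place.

31.3%

Each unit contributes $259.63 − $159.96 = $99.67. Break-even units = $857,500 ÷ $99.67 = 8,603.39; break-even revenue = 8,603.39 × $259.63 = $2,233,698.45.
Actual sales revenue = 12,520 × $259.63 = $3,250,567.60.
Margin of safety = ($3,250,567.60 − $2,233,698.45) ÷ $3,250,567.60 = 31.3%.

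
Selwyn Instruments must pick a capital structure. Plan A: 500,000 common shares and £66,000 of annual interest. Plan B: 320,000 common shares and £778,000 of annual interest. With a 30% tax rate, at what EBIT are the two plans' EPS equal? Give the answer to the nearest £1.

£2,043,778

Set EPS_A = EPS_B: (EBIT − £66,000)(1 − 0.30) ÷ 500,000 = (EBIT − £778,000)(1 − 0.30) ÷ 320,000.
The (1 − t) factor cancels: (EBIT − 66,000) × 320,000 = (EBIT − 778,000) × 500,000.
EBIT × (500,000 − 320,000) = 778,000 × 500,000 − 66,000 × 320,000 = 367,880,000,000, so EBIT = 367,880,000,000 ÷ 180,000 = 2,043,777.78.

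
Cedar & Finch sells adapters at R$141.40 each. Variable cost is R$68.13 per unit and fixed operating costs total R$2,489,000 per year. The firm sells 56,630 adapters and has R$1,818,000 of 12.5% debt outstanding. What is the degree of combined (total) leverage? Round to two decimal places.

At 56,630 units, contribution = 56,630 × R$73.27 = R$4,149,280.10.
Subtracting fixed costs: EBIT = R$4,149,280.10 − R$2,489,000 = R$1,660,280.10. Interest = R$227,250.00, so EBIT − I = R$1,433,030.10.
DCL = contribution ÷ (EBIT − I) = R$4,149,280.10 ÷ R$1,433,030.10 = 2.8955.

2.90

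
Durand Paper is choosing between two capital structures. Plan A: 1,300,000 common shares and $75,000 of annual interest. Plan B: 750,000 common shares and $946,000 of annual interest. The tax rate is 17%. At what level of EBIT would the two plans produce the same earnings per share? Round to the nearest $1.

Set EPS_A = EPS_B: (EBIT − $75,000)(1 − 0.17) ÷ 1,300,000 = (EBIT − $946,000)(1 − 0.17) ÷ 750,000.
Cancelling (1 − t) and cross-multiplying: 750,000·(EBIT − 75,000) = 1,300,000·(EBIT − 946,000).
Solving, EBIT = (946,000·1,300,000 − 75,000·750,000) / (1,300,000 − 750,000) = 1,173,550,000,000 / 550,000 = 2,133,727.27.

$2,133,727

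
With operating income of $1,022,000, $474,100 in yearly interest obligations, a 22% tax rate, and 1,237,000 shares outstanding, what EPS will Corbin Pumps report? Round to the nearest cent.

$0.35

Interest = $474,100.00, so EBT = $1,022,000 − $474,100.00 = $547,900.00.
Net income = $547,900.00 × (1 − 0.22) = $427,362.00.
Per share: $427,362.00 / 1,237,000 shares = $0.35.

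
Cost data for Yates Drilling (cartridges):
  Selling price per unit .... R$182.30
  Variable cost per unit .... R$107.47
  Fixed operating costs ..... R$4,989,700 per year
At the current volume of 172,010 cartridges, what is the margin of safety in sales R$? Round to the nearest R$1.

R$19,201,572

Each unit contributes R$182.30 − R$107.47 = R$74.83. Break-even units = R$4,989,700 ÷ R$74.83 = 66,680.48; break-even revenue = 66,680.48 × R$182.30 = R$12,155,850.73.
Current sales = 172,010 × R$182.30 = R$31,357,423.00.
Margin of safety = R$31,357,423.00 − R$12,155,850.73 = R$19,201,572.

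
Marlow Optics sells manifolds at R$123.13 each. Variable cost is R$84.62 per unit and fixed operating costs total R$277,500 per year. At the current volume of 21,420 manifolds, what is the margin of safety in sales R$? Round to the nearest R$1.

R$1,750,180

Each unit contributes R$123.13 − R$84.62 = R$38.51. Break-even units = R$277,500 ÷ R$38.51 = 7,205.92; break-even revenue = 7,205.92 × R$123.13 = R$887,265.00.
Current sales = 21,420 × R$123.13 = R$2,637,444.60.
Margin of safety = R$2,637,444.60 − R$887,265.00 = R$1,750,180.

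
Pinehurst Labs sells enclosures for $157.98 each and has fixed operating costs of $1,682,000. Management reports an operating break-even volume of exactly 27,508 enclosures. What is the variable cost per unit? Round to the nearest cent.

Contribution per unit must be FC / Q = $1,682,000 / 27,508 = $61.1458.
Variable cost per unit = $157.98 − $61.1458 = $96.83.

$96.83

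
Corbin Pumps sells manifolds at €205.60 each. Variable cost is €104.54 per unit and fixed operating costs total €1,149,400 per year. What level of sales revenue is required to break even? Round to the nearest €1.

€2,338,380

CM per unit = €205.60 − €104.54 = €101.06; CM ratio = €101.06 / €205.60 = 0.4915.
Break-even sales = FC ÷ CM ratio = €1,149,400 × €205.60 / €101.06 = €2,338,380.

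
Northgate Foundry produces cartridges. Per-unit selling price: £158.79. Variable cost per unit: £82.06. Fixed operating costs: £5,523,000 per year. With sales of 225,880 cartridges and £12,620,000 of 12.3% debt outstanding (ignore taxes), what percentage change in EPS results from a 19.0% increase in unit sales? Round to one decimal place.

+32.1%

At 225,880 units, contribution = 225,880 × £76.73 = £17,331,772.40.
Subtracting fixed costs: EBIT = £17,331,772.40 − £5,523,000 = £11,808,772.40.
Interest = £1,552,260.00, so EBIT − I = £10,256,512.40.
DCL = total CM / (EBIT − I) = £17,331,772.40 / £10,256,512.40 = 1.6898.
%ΔEPS = DCL × %ΔSales = 1.6898 × +19.0% = +32.1%.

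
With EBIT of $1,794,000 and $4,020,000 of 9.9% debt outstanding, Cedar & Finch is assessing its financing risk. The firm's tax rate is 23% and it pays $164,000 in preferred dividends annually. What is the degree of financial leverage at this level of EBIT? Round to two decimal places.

Interest = $397,980.00.
Pre-tax preferred-dividend burden = $164,000 ÷ (1 − 0.23) = $212,987.01.
DFL = EBIT ÷ [EBIT − I − D_p/(1−t)] = $1,794,000 ÷ [$1,794,000 − $397,980.00 − $212,987.01] = $1,794,000 ÷ $1,183,032.99 = 1.5164.

1.52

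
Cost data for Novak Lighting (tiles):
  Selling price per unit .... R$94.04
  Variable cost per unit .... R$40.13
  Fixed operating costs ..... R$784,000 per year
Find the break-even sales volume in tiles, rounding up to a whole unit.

Unit CM = price − variable cost = R$94.04 − R$40.13 = R$53.91.
Break-even Q = R$784,000 / R$53.91 = 14,542.76 → 14,543 tiles.

14,543 tiles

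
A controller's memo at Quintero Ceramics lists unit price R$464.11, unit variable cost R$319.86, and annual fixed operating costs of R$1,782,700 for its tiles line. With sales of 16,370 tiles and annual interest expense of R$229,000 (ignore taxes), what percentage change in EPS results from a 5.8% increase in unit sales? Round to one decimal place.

+39.2%

Total contribution margin = 16,370 × R$144.25 = R$2,361,372.50.
Subtracting fixed costs: EBIT = R$2,361,372.50 − R$1,782,700 = R$578,672.50.
After interest of R$229,000.00, pre-tax earnings = R$349,672.50.
Degree of combined leverage = contribution ÷ (EBIT − I) = R$2,361,372.50 ÷ R$349,672.50 = 6.7531.
%ΔEPS = DCL × %ΔSales = 6.7531 × +5.8% = +39.2%.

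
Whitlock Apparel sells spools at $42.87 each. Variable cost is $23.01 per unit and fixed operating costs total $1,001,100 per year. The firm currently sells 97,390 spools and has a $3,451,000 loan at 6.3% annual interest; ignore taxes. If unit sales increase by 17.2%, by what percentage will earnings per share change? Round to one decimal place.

+46.5%

At 97,390 units, contribution = 97,390 × $19.86 = $1,934,165.40.
EBIT = $1,934,165.40 − $1,001,100 = $933,065.40.
After interest of $217,413.00, pre-tax earnings = $715,652.40.
Degree of combined leverage = contribution ÷ (EBIT − I) = $1,934,165.40 ÷ $715,652.40 = 2.7027.
%ΔEPS = DCL × %ΔSales = 2.7027 × +17.2% = +46.5%.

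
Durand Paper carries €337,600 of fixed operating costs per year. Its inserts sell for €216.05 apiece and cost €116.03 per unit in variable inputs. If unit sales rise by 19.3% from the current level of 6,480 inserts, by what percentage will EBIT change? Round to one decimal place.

+40.3%

Contribution at this volume is 6,480 × €100.02 = €648,129.60.
Operating income = contribution − fixed costs = €648,129.60 − €337,600 = €310,529.60.
So DOL = total CM / EBIT = €648,129.60 / €310,529.60 = 2.0872.
Operating income changes by 2.0872 × +19.3% = +40.3%.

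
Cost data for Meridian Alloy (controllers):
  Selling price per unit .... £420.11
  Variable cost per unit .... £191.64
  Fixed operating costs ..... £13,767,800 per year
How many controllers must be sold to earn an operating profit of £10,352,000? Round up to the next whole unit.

Each unit contributes £420.11 − £191.64 = £228.47.
Required volume = (fixed costs + target profit) ÷ CM = (£13,767,800 + £10,352,000) ÷ £228.47 = 105,570.97, so 105,571 controllers.

105,571 controllers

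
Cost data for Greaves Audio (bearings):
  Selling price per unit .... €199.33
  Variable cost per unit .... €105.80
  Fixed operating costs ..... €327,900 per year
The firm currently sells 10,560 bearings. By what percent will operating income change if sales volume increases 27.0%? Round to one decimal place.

+40.4%

Contribution at this volume is 10,560 × €93.53 = €987,676.80.
Operating income = contribution − fixed costs = €987,676.80 − €327,900 = €659,776.80.
DOL = contribution ÷ EBIT = €987,676.80 ÷ €659,776.80 = 1.4970.
Operating income changes by 1.4970 × +27.0% = +40.4%.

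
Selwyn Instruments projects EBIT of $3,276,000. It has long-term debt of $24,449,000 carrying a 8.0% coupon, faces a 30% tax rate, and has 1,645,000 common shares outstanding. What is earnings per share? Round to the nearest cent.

Interest = $1,955,920.00, so EBT = $3,276,000 − $1,955,920.00 = $1,320,080.00.
After tax at 30%: net income = $1,320,080.00 × 0.70 = $924,056.00.
Per share: $924,056.00 / 1,645,000 shares = $0.56.

$0.56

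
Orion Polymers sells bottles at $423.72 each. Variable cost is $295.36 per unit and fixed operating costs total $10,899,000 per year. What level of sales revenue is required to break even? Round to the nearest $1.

CM per unit = $423.72 − $295.36 = $128.36; CM ratio = $128.36 / $423.72 = 0.3029.
Break-even revenue = fixed costs × price ÷ CM = $10,899,000 × $423.72 ÷ $128.36 = $35,977,908.

$35,977,908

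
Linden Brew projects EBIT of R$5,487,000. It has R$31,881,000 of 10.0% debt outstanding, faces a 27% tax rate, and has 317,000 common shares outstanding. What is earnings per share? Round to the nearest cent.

Pre-tax income = R$5,487,000 − R$3,188,100.00 = R$2,298,900.00.
Net income = R$2,298,900.00 × (1 − 0.27) = R$1,678,197.00.
Per share: R$1,678,197.00 / 317,000 shares = R$5.29.

R$5.29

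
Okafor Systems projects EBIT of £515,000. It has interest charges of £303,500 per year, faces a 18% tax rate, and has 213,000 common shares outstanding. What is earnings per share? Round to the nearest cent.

Pre-tax income = £515,000 − £303,500.00 = £211,500.00.
Net income = £211,500.00 × (1 − 0.18) = £173,430.00.
Per share: £173,430.00 / 213,000 shares = £0.81.

£0.81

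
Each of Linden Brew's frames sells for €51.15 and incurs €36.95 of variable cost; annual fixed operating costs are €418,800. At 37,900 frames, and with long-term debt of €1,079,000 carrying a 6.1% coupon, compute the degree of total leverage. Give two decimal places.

10.05

Total contribution margin = 37,900 × €14.20 = €538,180.00.
Operating income = contribution − fixed costs = €538,180.00 − €418,800 = €119,380.00. Interest = €65,819.00.
DOL = €538,180.00 ÷ €119,380.00 = 4.5081; DFL = €119,380.00 ÷ €53,561.00 = 2.2289.
DCL = DOL × DFL = 4.5081 × 2.2289 = 10.0481.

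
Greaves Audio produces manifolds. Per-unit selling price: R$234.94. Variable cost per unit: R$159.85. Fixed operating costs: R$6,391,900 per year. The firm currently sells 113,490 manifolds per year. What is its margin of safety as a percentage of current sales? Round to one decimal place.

Contribution margin per unit = R$234.94 − R$159.85 = R$75.09. Break-even units = R$6,391,900 ÷ R$75.09 = 85,123.19; break-even revenue = 85,123.19 × R$234.94 = R$19,998,841.20.
Current sales = 113,490 × R$234.94 = R$26,663,340.60.
Margin of safety = (R$26,663,340.60 − R$19,998,841.20) ÷ R$26,663,340.60 = 25.0%.

25.0%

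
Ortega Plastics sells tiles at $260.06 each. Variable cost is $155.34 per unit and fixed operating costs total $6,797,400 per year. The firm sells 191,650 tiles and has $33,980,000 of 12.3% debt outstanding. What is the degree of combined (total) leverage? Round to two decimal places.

2.21

At 191,650 units, contribution = 191,650 × $104.72 = $20,069,588.00.
Subtracting fixed costs: EBIT = $20,069,588.00 − $6,797,400 = $13,272,188.00. Interest = $4,179,540.00.
DOL = $20,069,588.00 ÷ $13,272,188.00 = 1.5122; DFL = $13,272,188.00 ÷ $9,092,648.00 = 1.4597.
Combined leverage = 1.5122 × 1.4597 = 2.2074.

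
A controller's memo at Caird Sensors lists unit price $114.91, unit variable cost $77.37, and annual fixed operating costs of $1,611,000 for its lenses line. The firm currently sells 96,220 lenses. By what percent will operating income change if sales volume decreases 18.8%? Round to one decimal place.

Contribution at this volume is 96,220 × $37.54 = $3,612,098.80.
Operating income = contribution − fixed costs = $3,612,098.80 − $1,611,000 = $2,001,098.80.
Degree of operating leverage = $3,612,098.80 / $2,001,098.80 = 1.8051.
So EBIT moves 1.8051 × (-18.8%) = -33.9%.

-33.9%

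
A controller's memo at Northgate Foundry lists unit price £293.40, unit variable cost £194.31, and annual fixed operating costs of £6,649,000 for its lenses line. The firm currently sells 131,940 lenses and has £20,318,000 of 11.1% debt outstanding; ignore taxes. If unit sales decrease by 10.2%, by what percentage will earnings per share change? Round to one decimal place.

-32.0%

Contribution at this volume is 131,940 × £99.09 = £13,073,934.60.
Subtracting fixed costs: EBIT = £13,073,934.60 − £6,649,000 = £6,424,934.60.
Interest = £2,255,298.00, so EBIT − I = £4,169,636.60.
Degree of combined leverage = contribution ÷ (EBIT − I) = £13,073,934.60 ÷ £4,169,636.60 = 3.1355.
%ΔEPS = DCL × %ΔSales = 3.1355 × -10.2% = -32.0%.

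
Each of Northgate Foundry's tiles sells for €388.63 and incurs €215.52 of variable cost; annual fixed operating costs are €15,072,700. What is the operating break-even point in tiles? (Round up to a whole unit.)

87,071 tiles

Each unit contributes €388.63 − €215.52 = €173.11.
Units to break even: €15,072,700 ÷ €173.11 = 87,070.07, rounded up to 87,071.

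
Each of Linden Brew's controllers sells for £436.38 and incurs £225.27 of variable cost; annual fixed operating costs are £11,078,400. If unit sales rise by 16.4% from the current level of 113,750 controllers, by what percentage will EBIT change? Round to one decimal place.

Total contribution margin = 113,750 × £211.11 = £24,013,762.50.
EBIT = £24,013,762.50 − £11,078,400 = £12,935,362.50.
DOL = contribution ÷ EBIT = £24,013,762.50 ÷ £12,935,362.50 = 1.8564.
%ΔEBIT = DOL × %ΔSales = 1.8564 × +16.4% = +30.4%.

+30.4%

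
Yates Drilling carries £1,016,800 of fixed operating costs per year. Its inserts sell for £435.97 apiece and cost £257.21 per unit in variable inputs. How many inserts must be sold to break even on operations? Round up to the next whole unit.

5,689 inserts

Contribution margin per unit = £435.97 − £257.21 = £178.76.
Break-even volume = fixed costs ÷ CM per unit = £1,016,800 ÷ £178.76 = 5,688.07, so 5,689 inserts.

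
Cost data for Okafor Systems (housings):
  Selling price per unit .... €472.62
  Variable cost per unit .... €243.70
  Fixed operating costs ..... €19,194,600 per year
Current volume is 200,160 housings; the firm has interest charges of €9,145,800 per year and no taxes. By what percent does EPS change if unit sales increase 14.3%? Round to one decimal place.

+37.5%

At 200,160 units, contribution = 200,160 × €228.92 = €45,820,627.20.
EBIT = €45,820,627.20 − €19,194,600 = €26,626,027.20.
After interest of €9,145,800.00, pre-tax earnings = €17,480,227.20.
Degree of combined leverage = contribution ÷ (EBIT − I) = €45,820,627.20 ÷ €17,480,227.20 = 2.6213.
EPS therefore changes by 2.6213 × (+14.3%) = +37.5%.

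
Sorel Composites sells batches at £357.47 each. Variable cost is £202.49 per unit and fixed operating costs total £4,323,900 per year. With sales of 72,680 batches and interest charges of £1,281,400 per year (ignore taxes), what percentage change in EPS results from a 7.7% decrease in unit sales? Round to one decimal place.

-15.3%

Contribution at this volume is 72,680 × £154.98 = £11,263,946.40.
Subtracting fixed costs: EBIT = £11,263,946.40 − £4,323,900 = £6,940,046.40.
After interest of £1,281,400.00, pre-tax earnings = £5,658,646.40.
DCL = total CM / (EBIT − I) = £11,263,946.40 / £5,658,646.40 = 1.9906.
%ΔEPS = DCL × %ΔSales = 1.9906 × -7.7% = -15.3%.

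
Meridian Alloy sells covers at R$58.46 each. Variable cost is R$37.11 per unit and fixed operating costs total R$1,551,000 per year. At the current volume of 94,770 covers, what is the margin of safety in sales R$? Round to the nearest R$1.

Contribution margin per unit = R$58.46 − R$37.11 = R$21.35. Break-even units = R$1,551,000 ÷ R$21.35 = 72,646.37; break-even revenue = 72,646.37 × R$58.46 = R$4,246,906.79.
Current sales = 94,770 × R$58.46 = R$5,540,254.20.
Margin of safety = R$5,540,254.20 − R$4,246,906.79 = R$1,293,347.

R$1,293,347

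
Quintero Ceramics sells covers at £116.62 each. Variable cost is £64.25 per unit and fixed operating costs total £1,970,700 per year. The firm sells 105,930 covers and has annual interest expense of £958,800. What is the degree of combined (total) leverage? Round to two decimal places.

2.12

Contribution at this volume is 105,930 × £52.37 = £5,547,554.10.
Operating income = contribution − fixed costs = £5,547,554.10 − £1,970,700 = £3,576,854.10. Interest = £958,800.00.
DOL = £5,547,554.10 ÷ £3,576,854.10 = 1.5510; DFL = £3,576,854.10 ÷ £2,618,054.10 = 1.3662.
Combined leverage = 1.5510 × 1.3662 = 2.1190.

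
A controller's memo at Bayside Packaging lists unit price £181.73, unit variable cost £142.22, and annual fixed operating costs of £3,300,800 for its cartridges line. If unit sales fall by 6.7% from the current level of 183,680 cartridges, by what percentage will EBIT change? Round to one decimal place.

-12.3%

At 183,680 units, contribution = 183,680 × £39.51 = £7,257,196.80.
EBIT = £7,257,196.80 − £3,300,800 = £3,956,396.80.
DOL = contribution ÷ EBIT = £7,257,196.80 ÷ £3,956,396.80 = 1.8343.
Operating income changes by 1.8343 × -6.7% = -12.3%.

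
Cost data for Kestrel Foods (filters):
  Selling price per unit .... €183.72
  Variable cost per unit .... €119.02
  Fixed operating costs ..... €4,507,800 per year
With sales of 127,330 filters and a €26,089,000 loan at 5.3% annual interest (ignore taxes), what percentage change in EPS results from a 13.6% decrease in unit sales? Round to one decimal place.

-47.7%

Total contribution margin = 127,330 × €64.70 = €8,238,251.00.
EBIT = €8,238,251.00 − €4,507,800 = €3,730,451.00.
After interest of €1,382,717.00, pre-tax earnings = €2,347,734.00.
DCL = total CM / (EBIT − I) = €8,238,251.00 / €2,347,734.00 = 3.5090.
EPS therefore changes by 3.5090 × (-13.6%) = -47.7%.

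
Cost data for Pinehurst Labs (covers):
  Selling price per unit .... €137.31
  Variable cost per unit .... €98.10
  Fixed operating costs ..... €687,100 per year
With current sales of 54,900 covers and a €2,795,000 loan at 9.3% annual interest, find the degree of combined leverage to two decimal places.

Contribution at this volume is 54,900 × €39.21 = €2,152,629.00.
EBIT = €2,152,629.00 − €687,100 = €1,465,529.00. Interest = €259,935.00, so EBIT − I = €1,205,594.00.
DCL = contribution ÷ (EBIT − I) = €2,152,629.00 ÷ €1,205,594.00 = 1.7855.

1.79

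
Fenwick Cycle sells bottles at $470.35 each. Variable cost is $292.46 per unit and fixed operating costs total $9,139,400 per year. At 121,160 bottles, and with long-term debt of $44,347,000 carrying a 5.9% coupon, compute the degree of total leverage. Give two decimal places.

Contribution at this volume is 121,160 × $177.89 = $21,553,152.40.
Subtracting fixed costs: EBIT = $21,553,152.40 − $9,139,400 = $12,413,752.40. Interest = $2,616,473.00, so EBIT − I = $9,797,279.40.
Degree of total leverage = total CM / (EBIT − interest) = $21,553,152.40 / $9,797,279.40 = 2.1999.

2.20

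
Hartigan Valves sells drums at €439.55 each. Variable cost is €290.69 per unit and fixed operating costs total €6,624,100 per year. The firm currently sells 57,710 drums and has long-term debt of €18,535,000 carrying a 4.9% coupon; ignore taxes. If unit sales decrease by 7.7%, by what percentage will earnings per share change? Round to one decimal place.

Contribution at this volume is 57,710 × €148.86 = €8,590,710.60.
EBIT = €8,590,710.60 − €6,624,100 = €1,966,610.60.
After interest of €908,215.00, pre-tax earnings = €1,058,395.60.
Degree of combined leverage = contribution ÷ (EBIT − I) = €8,590,710.60 ÷ €1,058,395.60 = 8.1167.
%ΔEPS = DCL × %ΔSales = 8.1167 × -7.7% = -62.5%.

-62.5%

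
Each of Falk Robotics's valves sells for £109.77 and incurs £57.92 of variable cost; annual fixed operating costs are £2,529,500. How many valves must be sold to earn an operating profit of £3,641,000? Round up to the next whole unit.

119,007 valves

Each unit contributes £109.77 − £57.92 = £51.85.
Units = (FC + target) / CM = (£2,529,500 + £3,641,000) / £51.85 = 119,006.75, so 119,007 valves.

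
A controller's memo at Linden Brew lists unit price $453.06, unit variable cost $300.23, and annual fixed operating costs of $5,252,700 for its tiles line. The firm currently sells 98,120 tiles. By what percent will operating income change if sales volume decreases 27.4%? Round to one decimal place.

-42.2%

Total contribution margin = 98,120 × $152.83 = $14,995,679.60.
EBIT = $14,995,679.60 − $5,252,700 = $9,742,979.60.
Degree of operating leverage = $14,995,679.60 / $9,742,979.60 = 1.5391.
So EBIT moves 1.5391 × (-27.4%) = -42.2%.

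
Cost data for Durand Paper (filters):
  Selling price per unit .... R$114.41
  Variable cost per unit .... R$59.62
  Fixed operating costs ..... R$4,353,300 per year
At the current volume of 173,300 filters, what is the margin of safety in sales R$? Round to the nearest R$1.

Each unit contributes R$114.41 − R$59.62 = R$54.79. Break-even units = R$4,353,300 ÷ R$54.79 = 79,454.28; break-even revenue = 79,454.28 × R$114.41 = R$9,090,364.17.
Actual sales revenue = 173,300 × R$114.41 = R$19,827,253.00.
Margin of safety = R$19,827,253.00 − R$9,090,364.17 = R$10,736,889.

R$10,736,889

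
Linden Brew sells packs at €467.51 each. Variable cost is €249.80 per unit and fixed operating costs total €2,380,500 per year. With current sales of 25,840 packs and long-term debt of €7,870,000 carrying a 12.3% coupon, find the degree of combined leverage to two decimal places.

2.47

At 25,840 units, contribution = 25,840 × €217.71 = €5,625,626.40.
Subtracting fixed costs: EBIT = €5,625,626.40 − €2,380,500 = €3,245,126.40. Interest = €968,010.00.
DOL = €5,625,626.40 ÷ €3,245,126.40 = 1.7336; DFL = €3,245,126.40 ÷ €2,277,116.40 = 1.4251.
DCL = DOL × DFL = 1.7336 × 1.4251 = 2.4706.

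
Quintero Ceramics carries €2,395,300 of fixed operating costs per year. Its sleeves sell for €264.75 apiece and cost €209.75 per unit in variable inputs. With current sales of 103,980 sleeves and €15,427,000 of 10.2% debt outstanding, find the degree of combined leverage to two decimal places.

3.27

Total contribution margin = 103,980 × €55.00 = €5,718,900.00.
Operating income = contribution − fixed costs = €5,718,900.00 − €2,395,300 = €3,323,600.00. Interest = €1,573,554.00.
DOL = €5,718,900.00 ÷ €3,323,600.00 = 1.7207; DFL = €3,323,600.00 ÷ €1,750,046.00 = 1.8992.
Combined leverage = 1.7207 × 1.8992 = 3.2680.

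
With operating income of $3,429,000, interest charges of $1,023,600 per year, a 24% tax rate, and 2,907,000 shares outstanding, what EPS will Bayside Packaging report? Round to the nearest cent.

Pre-tax income = $3,429,000 − $1,023,600.00 = $2,405,400.00.
After tax at 24%: net income = $2,405,400.00 × 0.76 = $1,828,104.00.
Per share: $1,828,104.00 / 2,907,000 shares = $0.63.

$0.63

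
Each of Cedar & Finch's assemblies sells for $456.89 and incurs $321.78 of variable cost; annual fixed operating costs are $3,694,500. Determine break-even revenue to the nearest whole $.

$12,493,377

Contribution margin per unit = $456.89 − $321.78 = $135.11, a CM ratio of $135.11 ÷ $456.89 = 0.2957.
Break-even sales = FC ÷ CM ratio = $3,694,500 × $456.89 / $135.11 = $12,493,377.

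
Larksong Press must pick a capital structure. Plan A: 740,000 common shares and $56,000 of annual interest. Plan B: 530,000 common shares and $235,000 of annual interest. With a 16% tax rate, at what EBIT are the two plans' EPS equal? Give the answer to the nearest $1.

At indifference, (EBIT − 56,000)(1 − t)/740,000 = (EBIT − 235,000)(1 − t)/530,000.
The (1 − t) factor cancels: (EBIT − 56,000) × 530,000 = (EBIT − 235,000) × 740,000.
Solving, EBIT = (235,000·740,000 − 56,000·530,000) / (740,000 − 530,000) = 144,220,000,000 / 210,000 = 686,761.90.

$686,762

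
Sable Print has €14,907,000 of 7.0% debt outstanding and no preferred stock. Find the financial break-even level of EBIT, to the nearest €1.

€1,043,490

Annual interest = 7.0% × €14,907,000 = €1,043,490.00.
Without preferred stock the financial break-even is simply EBIT = interest = €1,043,490.00.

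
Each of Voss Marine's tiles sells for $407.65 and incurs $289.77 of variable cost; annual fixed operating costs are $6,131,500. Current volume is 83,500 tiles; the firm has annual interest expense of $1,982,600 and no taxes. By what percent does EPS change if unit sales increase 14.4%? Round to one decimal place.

Contribution at this volume is 83,500 × $117.88 = $9,842,980.00.
Operating income = contribution − fixed costs = $9,842,980.00 − $6,131,500 = $3,711,480.00.
After interest of $1,982,600.00, pre-tax earnings = $1,728,880.00.
DCL = total CM / (EBIT − I) = $9,842,980.00 / $1,728,880.00 = 5.6933.
%ΔEPS = DCL × %ΔSales = 5.6933 × +14.4% = +82.0%.

+82.0%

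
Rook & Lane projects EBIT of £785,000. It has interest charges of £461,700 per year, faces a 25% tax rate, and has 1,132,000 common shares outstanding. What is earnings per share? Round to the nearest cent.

Pre-tax income = £785,000 − £461,700.00 = £323,300.00.
Net income = £323,300.00 × (1 − 0.25) = £242,475.00.
Per share: £242,475.00 / 1,132,000 shares = £0.21.

£0.21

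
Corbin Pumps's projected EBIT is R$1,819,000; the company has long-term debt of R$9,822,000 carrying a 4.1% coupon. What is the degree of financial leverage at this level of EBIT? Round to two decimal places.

1.28

Annual interest charges come to R$402,702.00.
Degree of financial leverage = EBIT / (EBIT − interest) = R$1,819,000 / R$1,416,298.00 = 1.2843.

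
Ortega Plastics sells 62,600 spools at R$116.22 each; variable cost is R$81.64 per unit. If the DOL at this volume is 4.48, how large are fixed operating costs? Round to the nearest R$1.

Contribution at this volume is 62,600 × R$34.58 = R$2,164,708.00.
DOL = contribution / EBIT, so EBIT = R$2,164,708.00 / 4.48 = R$483,193.75.
And FC = contribution − EBIT = R$2,164,708.00 − R$483,193.75 = R$1,681,514.

R$1,681,514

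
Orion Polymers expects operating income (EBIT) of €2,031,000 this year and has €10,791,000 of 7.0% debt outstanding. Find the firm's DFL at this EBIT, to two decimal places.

Annual interest charges come to €755,370.00.
Degree of financial leverage = EBIT / (EBIT − interest) = €2,031,000 / €1,275,630.00 = 1.5922.

1.59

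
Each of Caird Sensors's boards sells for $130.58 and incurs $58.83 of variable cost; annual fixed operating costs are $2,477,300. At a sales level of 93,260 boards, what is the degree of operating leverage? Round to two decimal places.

1.59

At 93,260 units, contribution = 93,260 × $71.75 = $6,691,405.00.
Subtracting fixed costs: EBIT = $6,691,405.00 − $2,477,300 = $4,214,105.00.
DOL = contribution ÷ EBIT = $6,691,405.00 ÷ $4,214,105.00 = 1.5879.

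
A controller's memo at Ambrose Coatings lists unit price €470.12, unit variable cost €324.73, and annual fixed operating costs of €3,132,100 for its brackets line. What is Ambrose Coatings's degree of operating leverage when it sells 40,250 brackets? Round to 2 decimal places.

Total contribution margin = 40,250 × €145.39 = €5,851,947.50.
Subtracting fixed costs: EBIT = €5,851,947.50 − €3,132,100 = €2,719,847.50.
Degree of operating leverage = €5,851,947.50 / €2,719,847.50 = 2.1516.

2.15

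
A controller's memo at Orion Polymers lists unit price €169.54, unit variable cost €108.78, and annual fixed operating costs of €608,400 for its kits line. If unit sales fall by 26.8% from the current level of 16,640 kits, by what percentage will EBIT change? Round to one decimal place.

At 16,640 units, contribution = 16,640 × €60.76 = €1,011,046.40.
EBIT = €1,011,046.40 − €608,400 = €402,646.40.
Degree of operating leverage = €1,011,046.40 / €402,646.40 = 2.5110.
Operating income changes by 2.5110 × -26.8% = -67.3%.

-67.3%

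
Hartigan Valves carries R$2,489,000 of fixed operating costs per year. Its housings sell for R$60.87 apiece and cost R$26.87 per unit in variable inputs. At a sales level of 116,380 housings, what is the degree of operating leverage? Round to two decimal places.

2.70

Total contribution margin = 116,380 × R$34.00 = R$3,956,920.00.
Operating income = contribution − fixed costs = R$3,956,920.00 − R$2,489,000 = R$1,467,920.00.
So DOL = total CM / EBIT = R$3,956,920.00 / R$1,467,920.00 = 2.6956.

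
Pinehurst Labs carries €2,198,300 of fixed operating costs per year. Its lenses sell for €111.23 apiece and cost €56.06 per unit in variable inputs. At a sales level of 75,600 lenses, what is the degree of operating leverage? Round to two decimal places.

2.11

Contribution at this volume is 75,600 × €55.17 = €4,170,852.00.
Operating income = contribution − fixed costs = €4,170,852.00 − €2,198,300 = €1,972,552.00.
Degree of operating leverage = €4,170,852.00 / €1,972,552.00 = 2.1144.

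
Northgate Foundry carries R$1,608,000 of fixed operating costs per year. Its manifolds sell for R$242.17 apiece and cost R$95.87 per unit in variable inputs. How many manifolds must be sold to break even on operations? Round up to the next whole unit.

Contribution margin per unit = R$242.17 − R$95.87 = R$146.30.
Break-even Q = R$1,608,000 / R$146.30 = 10,991.11 → 10,992 manifolds.

10,992 manifolds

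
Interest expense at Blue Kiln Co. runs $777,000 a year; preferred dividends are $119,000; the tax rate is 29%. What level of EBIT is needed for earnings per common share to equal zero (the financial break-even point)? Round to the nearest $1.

$944,606

Grossing the preferred dividend up to pre-tax terms: $119,000 / (1 − 0.29) = $167,605.63.
Financial break-even EBIT = interest + D_p ÷ (1 − t) = $777,000 + $167,605.63 = $944,605.63.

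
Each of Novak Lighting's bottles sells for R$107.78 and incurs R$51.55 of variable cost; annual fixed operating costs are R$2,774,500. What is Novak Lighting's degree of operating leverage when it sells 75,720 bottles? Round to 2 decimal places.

2.87

Contribution at this volume is 75,720 × R$56.23 = R$4,257,735.60.
Operating income = contribution − fixed costs = R$4,257,735.60 − R$2,774,500 = R$1,483,235.60.
So DOL = total CM / EBIT = R$4,257,735.60 / R$1,483,235.60 = 2.8706.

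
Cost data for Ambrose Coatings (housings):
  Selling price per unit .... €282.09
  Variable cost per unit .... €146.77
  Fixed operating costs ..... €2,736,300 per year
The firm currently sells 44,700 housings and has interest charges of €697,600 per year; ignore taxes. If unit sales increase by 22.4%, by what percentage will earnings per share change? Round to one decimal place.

Total contribution margin = 44,700 × €135.32 = €6,048,804.00.
Subtracting fixed costs: EBIT = €6,048,804.00 − €2,736,300 = €3,312,504.00.
Interest = €697,600.00, so EBIT − I = €2,614,904.00.
Degree of combined leverage = contribution ÷ (EBIT − I) = €6,048,804.00 ÷ €2,614,904.00 = 2.3132.
%ΔEPS = DCL × %ΔSales = 2.3132 × +22.4% = +51.8%.

+51.8%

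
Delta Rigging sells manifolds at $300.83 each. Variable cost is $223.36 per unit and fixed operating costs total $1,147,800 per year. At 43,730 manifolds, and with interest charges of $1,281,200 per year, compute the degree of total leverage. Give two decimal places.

Total contribution margin = 43,730 × $77.47 = $3,387,763.10.
EBIT = $3,387,763.10 − $1,147,800 = $2,239,963.10. Interest = $1,281,200.00, so EBIT − I = $958,763.10.
DCL = contribution ÷ (EBIT − I) = $3,387,763.10 ÷ $958,763.10 = 3.5335.

3.53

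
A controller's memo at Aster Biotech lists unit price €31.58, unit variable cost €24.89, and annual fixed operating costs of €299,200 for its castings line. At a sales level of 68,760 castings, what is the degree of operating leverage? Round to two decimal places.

2.86

Total contribution margin = 68,760 × €6.69 = €460,004.40.
Subtracting fixed costs: EBIT = €460,004.40 − €299,200 = €160,804.40.
Degree of operating leverage = €460,004.40 / €160,804.40 = 2.8606.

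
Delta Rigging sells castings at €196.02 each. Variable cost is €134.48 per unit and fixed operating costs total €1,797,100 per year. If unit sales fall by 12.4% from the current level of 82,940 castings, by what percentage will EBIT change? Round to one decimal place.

-19.1%

At 82,940 units, contribution = 82,940 × €61.54 = €5,104,127.60.
Operating income = contribution − fixed costs = €5,104,127.60 − €1,797,100 = €3,307,027.60.
DOL = contribution ÷ EBIT = €5,104,127.60 ÷ €3,307,027.60 = 1.5434.
So EBIT moves 1.5434 × (-12.4%) = -19.1%.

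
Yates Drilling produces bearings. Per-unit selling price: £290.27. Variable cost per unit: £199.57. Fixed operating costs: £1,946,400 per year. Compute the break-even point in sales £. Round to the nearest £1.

£6,229,124

CM per unit = £290.27 − £199.57 = £90.70; CM ratio = £90.70 / £290.27 = 0.3125.
Break-even sales = FC ÷ CM ratio = £1,946,400 × £290.27 / £90.70 = £6,229,124.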